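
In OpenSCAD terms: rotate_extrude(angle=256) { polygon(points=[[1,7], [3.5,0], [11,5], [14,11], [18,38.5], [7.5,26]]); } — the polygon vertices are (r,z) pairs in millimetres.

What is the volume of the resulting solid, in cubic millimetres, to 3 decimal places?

Profile (r,z), 6 vertices: (1,7) (3.5,0) (11,5) (14,11) (18,38.5) (7.5,26)
edge 0: (1,7)→(3.5,0)  cross = 1·0 − 3.5·7 = -24.5000; (r_i+r_j)·cross = 4.5·-24.5000 = -110.2500
edge 1: (3.5,0)→(11,5)  cross = 3.5·5 − 11·0 = 17.5000; (r_i+r_j)·cross = 14.5·17.5000 = 253.7500
edge 2: (11,5)→(14,11)  cross = 11·11 − 14·5 = 51.0000; (r_i+r_j)·cross = 25·51.0000 = 1275.0000
edge 3: (14,11)→(18,38.5)  cross = 14·38.5 − 18·11 = 341.0000; (r_i+r_j)·cross = 32·341.0000 = 10912.0000
edge 4: (18,38.5)→(7.5,26)  cross = 18·26 − 7.5·38.5 = 179.2500; (r_i+r_j)·cross = 25.5·179.2500 = 4570.8750
edge 5: (7.5,26)→(1,7)  cross = 7.5·7 − 1·26 = 26.5000; (r_i+r_j)·cross = 8.5·26.5000 = 225.2500
Σcross = 590.7500 → A = |Σcross|/2 = 295.3750 mm²
Σ(r_i+r_j)·cross = 17126.6250 → first moment M = |Σ|/6 = 2854.4375
R_c = M/A = 2854.4375/295.3750 = 9.6638 mm
θ = 256° = 4.468043 rad
V = θ·R_c·A = 4.468043·9.6638·295.3750 = 12753.749 mm³

Volume = 12753.749 mm³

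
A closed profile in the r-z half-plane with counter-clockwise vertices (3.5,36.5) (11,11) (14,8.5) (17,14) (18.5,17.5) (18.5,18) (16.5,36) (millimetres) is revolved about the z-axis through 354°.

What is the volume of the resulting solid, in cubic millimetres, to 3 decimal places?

Profile (r,z), 7 vertices: (3.5,36.5) (11,11) (14,8.5) (17,14) (18.5,17.5) (18.5,18) (16.5,36)
edge 0: (3.5,36.5)→(11,11)  cross = 3.5·11 − 11·36.5 = -363.0000; (r_i+r_j)·cross = 14.5·-363.0000 = -5263.5000
edge 1: (11,11)→(14,8.5)  cross = 11·8.5 − 14·11 = -60.5000; (r_i+r_j)·cross = 25·-60.5000 = -1512.5000
edge 2: (14,8.5)→(17,14)  cross = 14·14 − 17·8.5 = 51.5000; (r_i+r_j)·cross = 31·51.5000 = 1596.5000
edge 3: (17,14)→(18.5,17.5)  cross = 17·17.5 − 18.5·14 = 38.5000; (r_i+r_j)·cross = 35.5·38.5000 = 1366.7500
edge 4: (18.5,17.5)→(18.5,18)  cross = 18.5·18 − 18.5·17.5 = 9.2500; (r_i+r_j)·cross = 37·9.2500 = 342.2500
edge 5: (18.5,18)→(16.5,36)  cross = 18.5·36 − 16.5·18 = 369.0000; (r_i+r_j)·cross = 35·369.0000 = 12915.0000
edge 6: (16.5,36)→(3.5,36.5)  cross = 16.5·36.5 − 3.5·36 = 476.2500; (r_i+r_j)·cross = 20·476.2500 = 9525.0000
Σcross = 521.0000 → A = |Σcross|/2 = 260.5000 mm²
Σ(r_i+r_j)·cross = 18969.5000 → first moment M = |Σ|/6 = 3161.5833
R_c = M/A = 3161.5833/260.5000 = 12.1366 mm
θ = 354° = 6.178466 rad
V = θ·R_c·A = 6.178466·12.1366·260.5000 = 19533.734 mm³

Volume = 19533.734 mm³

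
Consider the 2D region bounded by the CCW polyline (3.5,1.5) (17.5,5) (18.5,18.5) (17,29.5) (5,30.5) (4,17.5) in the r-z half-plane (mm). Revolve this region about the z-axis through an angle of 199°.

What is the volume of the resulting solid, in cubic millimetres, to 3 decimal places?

Profile (r,z), 6 vertices: (3.5,1.5) (17.5,5) (18.5,18.5) (17,29.5) (5,30.5) (4,17.5)
edge 0: (3.5,1.5)→(17.5,5)  cross = 3.5·5 − 17.5·1.5 = -8.7500; (r_i+r_j)·cross = 21·-8.7500 = -183.7500
edge 1: (17.5,5)→(18.5,18.5)  cross = 17.5·18.5 − 18.5·5 = 231.2500; (r_i+r_j)·cross = 36·231.2500 = 8325.0000
edge 2: (18.5,18.5)→(17,29.5)  cross = 18.5·29.5 − 17·18.5 = 231.2500; (r_i+r_j)·cross = 35.5·231.2500 = 8209.3750
edge 3: (17,29.5)→(5,30.5)  cross = 17·30.5 − 5·29.5 = 371.0000; (r_i+r_j)·cross = 22·371.0000 = 8162.0000
edge 4: (5,30.5)→(4,17.5)  cross = 5·17.5 − 4·30.5 = -34.5000; (r_i+r_j)·cross = 9·-34.5000 = -310.5000
edge 5: (4,17.5)→(3.5,1.5)  cross = 4·1.5 − 3.5·17.5 = -55.2500; (r_i+r_j)·cross = 7.5·-55.2500 = -414.3750
Σcross = 735.0000 → A = |Σcross|/2 = 367.5000 mm²
Σ(r_i+r_j)·cross = 23787.7500 → first moment M = |Σ|/6 = 3964.6250
R_c = M/A = 3964.6250/367.5000 = 10.7881 mm
θ = 199° = 3.473205 rad
V = θ·R_c·A = 3.473205·10.7881·367.5000 = 13769.956 mm³

Volume = 13769.956 mm³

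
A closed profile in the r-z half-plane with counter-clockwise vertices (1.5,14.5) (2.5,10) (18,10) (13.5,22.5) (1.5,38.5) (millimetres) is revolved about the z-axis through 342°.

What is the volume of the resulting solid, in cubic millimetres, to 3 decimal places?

Volume = 12360.361 mm³

Profile (r,z), 5 vertices: (1.5,14.5) (2.5,10) (18,10) (13.5,22.5) (1.5,38.5)
edge 0: (1.5,14.5)→(2.5,10)  cross = 1.5·10 − 2.5·14.5 = -21.2500; (r_i+r_j)·cross = 4·-21.2500 = -85.0000
edge 1: (2.5,10)→(18,10)  cross = 2.5·10 − 18·10 = -155.0000; (r_i+r_j)·cross = 20.5·-155.0000 = -3177.5000
edge 2: (18,10)→(13.5,22.5)  cross = 18·22.5 − 13.5·10 = 270.0000; (r_i+r_j)·cross = 31.5·270.0000 = 8505.0000
edge 3: (13.5,22.5)→(1.5,38.5)  cross = 13.5·38.5 − 1.5·22.5 = 486.0000; (r_i+r_j)·cross = 15·486.0000 = 7290.0000
edge 4: (1.5,38.5)→(1.5,14.5)  cross = 1.5·14.5 − 1.5·38.5 = -36.0000; (r_i+r_j)·cross = 3·-36.0000 = -108.0000
Σcross = 543.7500 → A = |Σcross|/2 = 271.8750 mm²
Σ(r_i+r_j)·cross = 12424.5000 → first moment M = |Σ|/6 = 2070.7500
R_c = M/A = 2070.7500/271.8750 = 7.6166 mm
θ = 342° = 5.969026 rad
V = θ·R_c·A = 5.969026·7.6166·271.8750 = 12360.361 mm³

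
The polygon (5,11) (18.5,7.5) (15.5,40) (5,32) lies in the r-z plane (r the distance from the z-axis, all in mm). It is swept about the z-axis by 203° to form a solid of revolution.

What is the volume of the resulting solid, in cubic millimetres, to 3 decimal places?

Profile (r,z), 4 vertices: (5,11) (18.5,7.5) (15.5,40) (5,32)
edge 0: (5,11)→(18.5,7.5)  cross = 5·7.5 − 18.5·11 = -166.0000; (r_i+r_j)·cross = 23.5·-166.0000 = -3901.0000
edge 1: (18.5,7.5)→(15.5,40)  cross = 18.5·40 − 15.5·7.5 = 623.7500; (r_i+r_j)·cross = 34·623.7500 = 21207.5000
edge 2: (15.5,40)→(5,32)  cross = 15.5·32 − 5·40 = 296.0000; (r_i+r_j)·cross = 20.5·296.0000 = 6068.0000
edge 3: (5,32)→(5,11)  cross = 5·11 − 5·32 = -105.0000; (r_i+r_j)·cross = 10·-105.0000 = -1050.0000
Σcross = 648.7500 → A = |Σcross|/2 = 324.3750 mm²
Σ(r_i+r_j)·cross = 22324.5000 → first moment M = |Σ|/6 = 3720.7500
R_c = M/A = 3720.7500/324.3750 = 11.4705 mm
θ = 203° = 3.543018 rad
V = θ·R_c·A = 3.543018·11.4705·324.3750 = 13182.686 mm³

Volume = 13182.686 mm³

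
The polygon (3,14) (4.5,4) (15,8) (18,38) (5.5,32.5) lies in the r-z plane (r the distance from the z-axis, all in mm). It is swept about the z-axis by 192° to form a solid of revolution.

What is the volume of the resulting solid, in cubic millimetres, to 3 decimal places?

Profile (r,z), 5 vertices: (3,14) (4.5,4) (15,8) (18,38) (5.5,32.5)
edge 0: (3,14)→(4.5,4)  cross = 3·4 − 4.5·14 = -51.0000; (r_i+r_j)·cross = 7.5·-51.0000 = -382.5000
edge 1: (4.5,4)→(15,8)  cross = 4.5·8 − 15·4 = -24.0000; (r_i+r_j)·cross = 19.5·-24.0000 = -468.0000
edge 2: (15,8)→(18,38)  cross = 15·38 − 18·8 = 426.0000; (r_i+r_j)·cross = 33·426.0000 = 14058.0000
edge 3: (18,38)→(5.5,32.5)  cross = 18·32.5 − 5.5·38 = 376.0000; (r_i+r_j)·cross = 23.5·376.0000 = 8836.0000
edge 4: (5.5,32.5)→(3,14)  cross = 5.5·14 − 3·32.5 = -20.5000; (r_i+r_j)·cross = 8.5·-20.5000 = -174.2500
Σcross = 706.5000 → A = |Σcross|/2 = 353.2500 mm²
Σ(r_i+r_j)·cross = 21869.2500 → first moment M = |Σ|/6 = 3644.8750
R_c = M/A = 3644.8750/353.2500 = 10.3181 mm
θ = 192° = 3.351032 rad
V = θ·R_c·A = 3.351032·10.3181·353.2500 = 12214.093 mm³

Volume = 12214.093 mm³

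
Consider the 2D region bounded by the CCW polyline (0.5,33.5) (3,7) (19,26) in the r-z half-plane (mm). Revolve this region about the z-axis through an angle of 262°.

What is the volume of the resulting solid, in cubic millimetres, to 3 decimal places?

Volume = 8085.216 mm³

Profile (r,z), 3 vertices: (0.5,33.5) (3,7) (19,26)
edge 0: (0.5,33.5)→(3,7)  cross = 0.5·7 − 3·33.5 = -97.0000; (r_i+r_j)·cross = 3.5·-97.0000 = -339.5000
edge 1: (3,7)→(19,26)  cross = 3·26 − 19·7 = -55.0000; (r_i+r_j)·cross = 22·-55.0000 = -1210.0000
edge 2: (19,26)→(0.5,33.5)  cross = 19·33.5 − 0.5·26 = 623.5000; (r_i+r_j)·cross = 19.5·623.5000 = 12158.2500
Σcross = 471.5000 → A = |Σcross|/2 = 235.7500 mm²
Σ(r_i+r_j)·cross = 10608.7500 → first moment M = |Σ|/6 = 1768.1250
R_c = M/A = 1768.1250/235.7500 = 7.5000 mm
θ = 262° = 4.572763 rad
V = θ·R_c·A = 4.572763·7.5000·235.7500 = 8085.216 mm³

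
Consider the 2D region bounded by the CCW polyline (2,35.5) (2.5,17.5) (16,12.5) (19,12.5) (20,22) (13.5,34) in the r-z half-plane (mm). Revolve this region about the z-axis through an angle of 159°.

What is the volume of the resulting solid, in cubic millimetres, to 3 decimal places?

Volume = 9065.529 mm³

Profile (r,z), 6 vertices: (2,35.5) (2.5,17.5) (16,12.5) (19,12.5) (20,22) (13.5,34)
edge 0: (2,35.5)→(2.5,17.5)  cross = 2·17.5 − 2.5·35.5 = -53.7500; (r_i+r_j)·cross = 4.5·-53.7500 = -241.8750
edge 1: (2.5,17.5)→(16,12.5)  cross = 2.5·12.5 − 16·17.5 = -248.7500; (r_i+r_j)·cross = 18.5·-248.7500 = -4601.8750
edge 2: (16,12.5)→(19,12.5)  cross = 16·12.5 − 19·12.5 = -37.5000; (r_i+r_j)·cross = 35·-37.5000 = -1312.5000
edge 3: (19,12.5)→(20,22)  cross = 19·22 − 20·12.5 = 168.0000; (r_i+r_j)·cross = 39·168.0000 = 6552.0000
edge 4: (20,22)→(13.5,34)  cross = 20·34 − 13.5·22 = 383.0000; (r_i+r_j)·cross = 33.5·383.0000 = 12830.5000
edge 5: (13.5,34)→(2,35.5)  cross = 13.5·35.5 − 2·34 = 411.2500; (r_i+r_j)·cross = 15.5·411.2500 = 6374.3750
Σcross = 622.2500 → A = |Σcross|/2 = 311.1250 mm²
Σ(r_i+r_j)·cross = 19600.6250 → first moment M = |Σ|/6 = 3266.7708
R_c = M/A = 3266.7708/311.1250 = 10.4999 mm
θ = 159° = 2.775074 rad
V = θ·R_c·A = 2.775074·10.4999·311.1250 = 9065.529 mm³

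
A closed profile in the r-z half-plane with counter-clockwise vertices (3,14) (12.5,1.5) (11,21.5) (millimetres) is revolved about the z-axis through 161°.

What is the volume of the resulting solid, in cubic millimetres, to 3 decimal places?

Volume = 2125.340 mm³

Profile (r,z), 3 vertices: (3,14) (12.5,1.5) (11,21.5)
edge 0: (3,14)→(12.5,1.5)  cross = 3·1.5 − 12.5·14 = -170.5000; (r_i+r_j)·cross = 15.5·-170.5000 = -2642.7500
edge 1: (12.5,1.5)→(11,21.5)  cross = 12.5·21.5 − 11·1.5 = 252.2500; (r_i+r_j)·cross = 23.5·252.2500 = 5927.8750
edge 2: (11,21.5)→(3,14)  cross = 11·14 − 3·21.5 = 89.5000; (r_i+r_j)·cross = 14·89.5000 = 1253.0000
Σcross = 171.2500 → A = |Σcross|/2 = 85.6250 mm²
Σ(r_i+r_j)·cross = 4538.1250 → first moment M = |Σ|/6 = 756.3542
R_c = M/A = 756.3542/85.6250 = 8.8333 mm
θ = 161° = 2.809980 rad
V = θ·R_c·A = 2.809980·8.8333·85.6250 = 2125.340 mm³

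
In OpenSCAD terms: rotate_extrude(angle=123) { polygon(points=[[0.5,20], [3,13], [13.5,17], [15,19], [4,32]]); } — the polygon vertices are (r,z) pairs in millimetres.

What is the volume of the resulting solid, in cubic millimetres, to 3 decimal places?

Volume = 2062.763 mm³

Profile (r,z), 5 vertices: (0.5,20) (3,13) (13.5,17) (15,19) (4,32)
edge 0: (0.5,20)→(3,13)  cross = 0.5·13 − 3·20 = -53.5000; (r_i+r_j)·cross = 3.5·-53.5000 = -187.2500
edge 1: (3,13)→(13.5,17)  cross = 3·17 − 13.5·13 = -124.5000; (r_i+r_j)·cross = 16.5·-124.5000 = -2054.2500
edge 2: (13.5,17)→(15,19)  cross = 13.5·19 − 15·17 = 1.5000; (r_i+r_j)·cross = 28.5·1.5000 = 42.7500
edge 3: (15,19)→(4,32)  cross = 15·32 − 4·19 = 404.0000; (r_i+r_j)·cross = 19·404.0000 = 7676.0000
edge 4: (4,32)→(0.5,20)  cross = 4·20 − 0.5·32 = 64.0000; (r_i+r_j)·cross = 4.5·64.0000 = 288.0000
Σcross = 291.5000 → A = |Σcross|/2 = 145.7500 mm²
Σ(r_i+r_j)·cross = 5765.2500 → first moment M = |Σ|/6 = 960.8750
R_c = M/A = 960.8750/145.7500 = 6.5926 mm
θ = 123° = 2.146755 rad
V = θ·R_c·A = 2.146755·6.5926·145.7500 = 2062.763 mm³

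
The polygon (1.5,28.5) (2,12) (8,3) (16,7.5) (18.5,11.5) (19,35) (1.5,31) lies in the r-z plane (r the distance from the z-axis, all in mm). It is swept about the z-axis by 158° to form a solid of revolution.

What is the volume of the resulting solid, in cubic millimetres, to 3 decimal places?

Profile (r,z), 7 vertices: (1.5,28.5) (2,12) (8,3) (16,7.5) (18.5,11.5) (19,35) (1.5,31)
edge 0: (1.5,28.5)→(2,12)  cross = 1.5·12 − 2·28.5 = -39.0000; (r_i+r_j)·cross = 3.5·-39.0000 = -136.5000
edge 1: (2,12)→(8,3)  cross = 2·3 − 8·12 = -90.0000; (r_i+r_j)·cross = 10·-90.0000 = -900.0000
edge 2: (8,3)→(16,7.5)  cross = 8·7.5 − 16·3 = 12.0000; (r_i+r_j)·cross = 24·12.0000 = 288.0000
edge 3: (16,7.5)→(18.5,11.5)  cross = 16·11.5 − 18.5·7.5 = 45.2500; (r_i+r_j)·cross = 34.5·45.2500 = 1561.1250
edge 4: (18.5,11.5)→(19,35)  cross = 18.5·35 − 19·11.5 = 429.0000; (r_i+r_j)·cross = 37.5·429.0000 = 16087.5000
edge 5: (19,35)→(1.5,31)  cross = 19·31 − 1.5·35 = 536.5000; (r_i+r_j)·cross = 20.5·536.5000 = 10998.2500
edge 6: (1.5,31)→(1.5,28.5)  cross = 1.5·28.5 − 1.5·31 = -3.7500; (r_i+r_j)·cross = 3·-3.7500 = -11.2500
Σcross = 890.0000 → A = |Σcross|/2 = 445.0000 mm²
Σ(r_i+r_j)·cross = 27887.1250 → first moment M = |Σ|/6 = 4647.8542
R_c = M/A = 4647.8542/445.0000 = 10.4446 mm
θ = 158° = 2.757620 rad
V = θ·R_c·A = 2.757620·10.4446·445.0000 = 12817.017 mm³

Volume = 12817.017 mm³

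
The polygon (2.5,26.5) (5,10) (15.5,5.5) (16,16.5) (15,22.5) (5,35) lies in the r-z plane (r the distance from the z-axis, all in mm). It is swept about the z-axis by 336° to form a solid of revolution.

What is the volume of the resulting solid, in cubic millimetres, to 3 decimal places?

Profile (r,z), 6 vertices: (2.5,26.5) (5,10) (15.5,5.5) (16,16.5) (15,22.5) (5,35)
edge 0: (2.5,26.5)→(5,10)  cross = 2.5·10 − 5·26.5 = -107.5000; (r_i+r_j)·cross = 7.5·-107.5000 = -806.2500
edge 1: (5,10)→(15.5,5.5)  cross = 5·5.5 − 15.5·10 = -127.5000; (r_i+r_j)·cross = 20.5·-127.5000 = -2613.7500
edge 2: (15.5,5.5)→(16,16.5)  cross = 15.5·16.5 − 16·5.5 = 167.7500; (r_i+r_j)·cross = 31.5·167.7500 = 5284.1250
edge 3: (16,16.5)→(15,22.5)  cross = 16·22.5 − 15·16.5 = 112.5000; (r_i+r_j)·cross = 31·112.5000 = 3487.5000
edge 4: (15,22.5)→(5,35)  cross = 15·35 − 5·22.5 = 412.5000; (r_i+r_j)·cross = 20·412.5000 = 8250.0000
edge 5: (5,35)→(2.5,26.5)  cross = 5·26.5 − 2.5·35 = 45.0000; (r_i+r_j)·cross = 7.5·45.0000 = 337.5000
Σcross = 502.7500 → A = |Σcross|/2 = 251.3750 mm²
Σ(r_i+r_j)·cross = 13939.1250 → first moment M = |Σ|/6 = 2323.1875
R_c = M/A = 2323.1875/251.3750 = 9.2419 mm
θ = 336° = 5.864306 rad
V = θ·R_c·A = 5.864306·9.2419·251.3750 = 13623.883 mm³

Volume = 13623.883 mm³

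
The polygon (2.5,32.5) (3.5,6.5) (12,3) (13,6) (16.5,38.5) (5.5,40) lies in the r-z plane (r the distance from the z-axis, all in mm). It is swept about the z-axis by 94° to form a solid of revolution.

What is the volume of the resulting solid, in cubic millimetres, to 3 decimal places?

Profile (r,z), 6 vertices: (2.5,32.5) (3.5,6.5) (12,3) (13,6) (16.5,38.5) (5.5,40)
edge 0: (2.5,32.5)→(3.5,6.5)  cross = 2.5·6.5 − 3.5·32.5 = -97.5000; (r_i+r_j)·cross = 6·-97.5000 = -585.0000
edge 1: (3.5,6.5)→(12,3)  cross = 3.5·3 − 12·6.5 = -67.5000; (r_i+r_j)·cross = 15.5·-67.5000 = -1046.2500
edge 2: (12,3)→(13,6)  cross = 12·6 − 13·3 = 33.0000; (r_i+r_j)·cross = 25·33.0000 = 825.0000
edge 3: (13,6)→(16.5,38.5)  cross = 13·38.5 − 16.5·6 = 401.5000; (r_i+r_j)·cross = 29.5·401.5000 = 11844.2500
edge 4: (16.5,38.5)→(5.5,40)  cross = 16.5·40 − 5.5·38.5 = 448.2500; (r_i+r_j)·cross = 22·448.2500 = 9861.5000
edge 5: (5.5,40)→(2.5,32.5)  cross = 5.5·32.5 − 2.5·40 = 78.7500; (r_i+r_j)·cross = 8·78.7500 = 630.0000
Σcross = 796.5000 → A = |Σcross|/2 = 398.2500 mm²
Σ(r_i+r_j)·cross = 21529.5000 → first moment M = |Σ|/6 = 3588.2500
R_c = M/A = 3588.2500/398.2500 = 9.0100 mm
θ = 94° = 1.640609 rad
V = θ·R_c·A = 1.640609·9.0100·398.2500 = 5886.917 mm³

Volume = 5886.917 mm³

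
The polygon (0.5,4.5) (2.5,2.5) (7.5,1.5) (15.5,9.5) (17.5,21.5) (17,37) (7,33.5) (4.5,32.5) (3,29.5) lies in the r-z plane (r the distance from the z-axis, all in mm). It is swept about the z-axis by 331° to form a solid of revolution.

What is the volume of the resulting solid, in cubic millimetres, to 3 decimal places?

Volume = 23838.594 mm³

Profile (r,z), 9 vertices: (0.5,4.5) (2.5,2.5) (7.5,1.5) (15.5,9.5) (17.5,21.5) (17,37) (7,33.5) (4.5,32.5) (3,29.5)
edge 0: (0.5,4.5)→(2.5,2.5)  cross = 0.5·2.5 − 2.5·4.5 = -10.0000; (r_i+r_j)·cross = 3·-10.0000 = -30.0000
edge 1: (2.5,2.5)→(7.5,1.5)  cross = 2.5·1.5 − 7.5·2.5 = -15.0000; (r_i+r_j)·cross = 10·-15.0000 = -150.0000
edge 2: (7.5,1.5)→(15.5,9.5)  cross = 7.5·9.5 − 15.5·1.5 = 48.0000; (r_i+r_j)·cross = 23·48.0000 = 1104.0000
edge 3: (15.5,9.5)→(17.5,21.5)  cross = 15.5·21.5 − 17.5·9.5 = 167.0000; (r_i+r_j)·cross = 33·167.0000 = 5511.0000
edge 4: (17.5,21.5)→(17,37)  cross = 17.5·37 − 17·21.5 = 282.0000; (r_i+r_j)·cross = 34.5·282.0000 = 9729.0000
edge 5: (17,37)→(7,33.5)  cross = 17·33.5 − 7·37 = 310.5000; (r_i+r_j)·cross = 24·310.5000 = 7452.0000
edge 6: (7,33.5)→(4.5,32.5)  cross = 7·32.5 − 4.5·33.5 = 76.7500; (r_i+r_j)·cross = 11.5·76.7500 = 882.6250
edge 7: (4.5,32.5)→(3,29.5)  cross = 4.5·29.5 − 3·32.5 = 35.2500; (r_i+r_j)·cross = 7.5·35.2500 = 264.3750
edge 8: (3,29.5)→(0.5,4.5)  cross = 3·4.5 − 0.5·29.5 = -1.2500; (r_i+r_j)·cross = 3.5·-1.2500 = -4.3750
Σcross = 893.2500 → A = |Σcross|/2 = 446.6250 mm²
Σ(r_i+r_j)·cross = 24758.6250 → first moment M = |Σ|/6 = 4126.4375
R_c = M/A = 4126.4375/446.6250 = 9.2392 mm
θ = 331° = 5.777040 rad
V = θ·R_c·A = 5.777040·9.2392·446.6250 = 23838.594 mm³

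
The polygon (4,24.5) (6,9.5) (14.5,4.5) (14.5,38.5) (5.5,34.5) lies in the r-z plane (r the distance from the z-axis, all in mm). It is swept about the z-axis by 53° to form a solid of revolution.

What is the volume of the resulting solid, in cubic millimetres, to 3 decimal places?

Volume = 2570.913 mm³

Profile (r,z), 5 vertices: (4,24.5) (6,9.5) (14.5,4.5) (14.5,38.5) (5.5,34.5)
edge 0: (4,24.5)→(6,9.5)  cross = 4·9.5 − 6·24.5 = -109.0000; (r_i+r_j)·cross = 10·-109.0000 = -1090.0000
edge 1: (6,9.5)→(14.5,4.5)  cross = 6·4.5 − 14.5·9.5 = -110.7500; (r_i+r_j)·cross = 20.5·-110.7500 = -2270.3750
edge 2: (14.5,4.5)→(14.5,38.5)  cross = 14.5·38.5 − 14.5·4.5 = 493.0000; (r_i+r_j)·cross = 29·493.0000 = 14297.0000
edge 3: (14.5,38.5)→(5.5,34.5)  cross = 14.5·34.5 − 5.5·38.5 = 288.5000; (r_i+r_j)·cross = 20·288.5000 = 5770.0000
edge 4: (5.5,34.5)→(4,24.5)  cross = 5.5·24.5 − 4·34.5 = -3.2500; (r_i+r_j)·cross = 9.5·-3.2500 = -30.8750
Σcross = 558.5000 → A = |Σcross|/2 = 279.2500 mm²
Σ(r_i+r_j)·cross = 16675.7500 → first moment M = |Σ|/6 = 2779.2917
R_c = M/A = 2779.2917/279.2500 = 9.9527 mm
θ = 53° = 0.925025 rad
V = θ·R_c·A = 0.925025·9.9527·279.2500 = 2570.913 mm³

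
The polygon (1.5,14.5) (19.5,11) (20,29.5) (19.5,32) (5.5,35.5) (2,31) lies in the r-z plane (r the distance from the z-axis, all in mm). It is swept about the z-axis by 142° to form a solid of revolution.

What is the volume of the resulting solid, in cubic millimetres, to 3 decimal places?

Volume = 10157.176 mm³

Profile (r,z), 6 vertices: (1.5,14.5) (19.5,11) (20,29.5) (19.5,32) (5.5,35.5) (2,31)
edge 0: (1.5,14.5)→(19.5,11)  cross = 1.5·11 − 19.5·14.5 = -266.2500; (r_i+r_j)·cross = 21·-266.2500 = -5591.2500
edge 1: (19.5,11)→(20,29.5)  cross = 19.5·29.5 − 20·11 = 355.2500; (r_i+r_j)·cross = 39.5·355.2500 = 14032.3750
edge 2: (20,29.5)→(19.5,32)  cross = 20·32 − 19.5·29.5 = 64.7500; (r_i+r_j)·cross = 39.5·64.7500 = 2557.6250
edge 3: (19.5,32)→(5.5,35.5)  cross = 19.5·35.5 − 5.5·32 = 516.2500; (r_i+r_j)·cross = 25·516.2500 = 12906.2500
edge 4: (5.5,35.5)→(2,31)  cross = 5.5·31 − 2·35.5 = 99.5000; (r_i+r_j)·cross = 7.5·99.5000 = 746.2500
edge 5: (2,31)→(1.5,14.5)  cross = 2·14.5 − 1.5·31 = -17.5000; (r_i+r_j)·cross = 3.5·-17.5000 = -61.2500
Σcross = 752.0000 → A = |Σcross|/2 = 376.0000 mm²
Σ(r_i+r_j)·cross = 24590.0000 → first moment M = |Σ|/6 = 4098.3333
R_c = M/A = 4098.3333/376.0000 = 10.8998 mm
θ = 142° = 2.478368 rad
V = θ·R_c·A = 2.478368·10.8998·376.0000 = 10157.176 mm³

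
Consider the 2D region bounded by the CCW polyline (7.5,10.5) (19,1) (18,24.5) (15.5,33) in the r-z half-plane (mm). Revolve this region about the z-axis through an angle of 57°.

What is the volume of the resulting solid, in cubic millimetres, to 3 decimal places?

Profile (r,z), 4 vertices: (7.5,10.5) (19,1) (18,24.5) (15.5,33)
edge 0: (7.5,10.5)→(19,1)  cross = 7.5·1 − 19·10.5 = -192.0000; (r_i+r_j)·cross = 26.5·-192.0000 = -5088.0000
edge 1: (19,1)→(18,24.5)  cross = 19·24.5 − 18·1 = 447.5000; (r_i+r_j)·cross = 37·447.5000 = 16557.5000
edge 2: (18,24.5)→(15.5,33)  cross = 18·33 − 15.5·24.5 = 214.2500; (r_i+r_j)·cross = 33.5·214.2500 = 7177.3750
edge 3: (15.5,33)→(7.5,10.5)  cross = 15.5·10.5 − 7.5·33 = -84.7500; (r_i+r_j)·cross = 23·-84.7500 = -1949.2500
Σcross = 385.0000 → A = |Σcross|/2 = 192.5000 mm²
Σ(r_i+r_j)·cross = 16697.6250 → first moment M = |Σ|/6 = 2782.9375
R_c = M/A = 2782.9375/192.5000 = 14.4568 mm
θ = 57° = 0.994838 rad
V = θ·R_c·A = 0.994838·14.4568·192.5000 = 2768.571 mm³

Volume = 2768.571 mm³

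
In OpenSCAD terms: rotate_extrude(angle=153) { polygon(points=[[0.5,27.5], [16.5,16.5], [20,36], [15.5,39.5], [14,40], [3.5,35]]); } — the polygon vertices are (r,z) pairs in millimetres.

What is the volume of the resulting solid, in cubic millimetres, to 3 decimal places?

Profile (r,z), 6 vertices: (0.5,27.5) (16.5,16.5) (20,36) (15.5,39.5) (14,40) (3.5,35)
edge 0: (0.5,27.5)→(16.5,16.5)  cross = 0.5·16.5 − 16.5·27.5 = -445.5000; (r_i+r_j)·cross = 17·-445.5000 = -7573.5000
edge 1: (16.5,16.5)→(20,36)  cross = 16.5·36 − 20·16.5 = 264.0000; (r_i+r_j)·cross = 36.5·264.0000 = 9636.0000
edge 2: (20,36)→(15.5,39.5)  cross = 20·39.5 − 15.5·36 = 232.0000; (r_i+r_j)·cross = 35.5·232.0000 = 8236.0000
edge 3: (15.5,39.5)→(14,40)  cross = 15.5·40 − 14·39.5 = 67.0000; (r_i+r_j)·cross = 29.5·67.0000 = 1976.5000
edge 4: (14,40)→(3.5,35)  cross = 14·35 − 3.5·40 = 350.0000; (r_i+r_j)·cross = 17.5·350.0000 = 6125.0000
edge 5: (3.5,35)→(0.5,27.5)  cross = 3.5·27.5 − 0.5·35 = 78.7500; (r_i+r_j)·cross = 4·78.7500 = 315.0000
Σcross = 546.2500 → A = |Σcross|/2 = 273.1250 mm²
Σ(r_i+r_j)·cross = 18715.0000 → first moment M = |Σ|/6 = 3119.1667
R_c = M/A = 3119.1667/273.1250 = 11.4203 mm
θ = 153° = 2.670354 rad
V = θ·R_c·A = 2.670354·11.4203·273.1250 = 8329.278 mm³

Volume = 8329.278 mm³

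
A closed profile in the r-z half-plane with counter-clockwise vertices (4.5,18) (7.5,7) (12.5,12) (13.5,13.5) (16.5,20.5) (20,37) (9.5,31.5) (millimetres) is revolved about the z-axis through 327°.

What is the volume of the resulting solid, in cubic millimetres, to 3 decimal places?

Volume = 15739.580 mm³

Profile (r,z), 7 vertices: (4.5,18) (7.5,7) (12.5,12) (13.5,13.5) (16.5,20.5) (20,37) (9.5,31.5)
edge 0: (4.5,18)→(7.5,7)  cross = 4.5·7 − 7.5·18 = -103.5000; (r_i+r_j)·cross = 12·-103.5000 = -1242.0000
edge 1: (7.5,7)→(12.5,12)  cross = 7.5·12 − 12.5·7 = 2.5000; (r_i+r_j)·cross = 20·2.5000 = 50.0000
edge 2: (12.5,12)→(13.5,13.5)  cross = 12.5·13.5 − 13.5·12 = 6.7500; (r_i+r_j)·cross = 26·6.7500 = 175.5000
edge 3: (13.5,13.5)→(16.5,20.5)  cross = 13.5·20.5 − 16.5·13.5 = 54.0000; (r_i+r_j)·cross = 30·54.0000 = 1620.0000
edge 4: (16.5,20.5)→(20,37)  cross = 16.5·37 − 20·20.5 = 200.5000; (r_i+r_j)·cross = 36.5·200.5000 = 7318.2500
edge 5: (20,37)→(9.5,31.5)  cross = 20·31.5 − 9.5·37 = 278.5000; (r_i+r_j)·cross = 29.5·278.5000 = 8215.7500
edge 6: (9.5,31.5)→(4.5,18)  cross = 9.5·18 − 4.5·31.5 = 29.2500; (r_i+r_j)·cross = 14·29.2500 = 409.5000
Σcross = 468.0000 → A = |Σcross|/2 = 234.0000 mm²
Σ(r_i+r_j)·cross = 16547.0000 → first moment M = |Σ|/6 = 2757.8333
R_c = M/A = 2757.8333/234.0000 = 11.7856 mm
θ = 327° = 5.707227 rad
V = θ·R_c·A = 5.707227·11.7856·234.0000 = 15739.580 mm³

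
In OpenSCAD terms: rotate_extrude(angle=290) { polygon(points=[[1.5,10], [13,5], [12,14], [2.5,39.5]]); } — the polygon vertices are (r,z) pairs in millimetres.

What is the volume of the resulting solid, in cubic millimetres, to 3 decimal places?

Profile (r,z), 4 vertices: (1.5,10) (13,5) (12,14) (2.5,39.5)
edge 0: (1.5,10)→(13,5)  cross = 1.5·5 − 13·10 = -122.5000; (r_i+r_j)·cross = 14.5·-122.5000 = -1776.2500
edge 1: (13,5)→(12,14)  cross = 13·14 − 12·5 = 122.0000; (r_i+r_j)·cross = 25·122.0000 = 3050.0000
edge 2: (12,14)→(2.5,39.5)  cross = 12·39.5 − 2.5·14 = 439.0000; (r_i+r_j)·cross = 14.5·439.0000 = 6365.5000
edge 3: (2.5,39.5)→(1.5,10)  cross = 2.5·10 − 1.5·39.5 = -34.2500; (r_i+r_j)·cross = 4·-34.2500 = -137.0000
Σcross = 404.2500 → A = |Σcross|/2 = 202.1250 mm²
Σ(r_i+r_j)·cross = 7502.2500 → first moment M = |Σ|/6 = 1250.3750
R_c = M/A = 1250.3750/202.1250 = 6.1861 mm
θ = 290° = 5.061455 rad
V = θ·R_c·A = 5.061455·6.1861·202.1250 = 6328.717 mm³

Volume = 6328.717 mm³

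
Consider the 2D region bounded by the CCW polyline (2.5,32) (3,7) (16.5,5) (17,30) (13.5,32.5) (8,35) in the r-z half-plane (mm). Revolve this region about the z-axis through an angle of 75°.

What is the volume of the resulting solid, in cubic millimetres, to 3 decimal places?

Profile (r,z), 6 vertices: (2.5,32) (3,7) (16.5,5) (17,30) (13.5,32.5) (8,35)
edge 0: (2.5,32)→(3,7)  cross = 2.5·7 − 3·32 = -78.5000; (r_i+r_j)·cross = 5.5·-78.5000 = -431.7500
edge 1: (3,7)→(16.5,5)  cross = 3·5 − 16.5·7 = -100.5000; (r_i+r_j)·cross = 19.5·-100.5000 = -1959.7500
edge 2: (16.5,5)→(17,30)  cross = 16.5·30 − 17·5 = 410.0000; (r_i+r_j)·cross = 33.5·410.0000 = 13735.0000
edge 3: (17,30)→(13.5,32.5)  cross = 17·32.5 − 13.5·30 = 147.5000; (r_i+r_j)·cross = 30.5·147.5000 = 4498.7500
edge 4: (13.5,32.5)→(8,35)  cross = 13.5·35 − 8·32.5 = 212.5000; (r_i+r_j)·cross = 21.5·212.5000 = 4568.7500
edge 5: (8,35)→(2.5,32)  cross = 8·32 − 2.5·35 = 168.5000; (r_i+r_j)·cross = 10.5·168.5000 = 1769.2500
Σcross = 759.5000 → A = |Σcross|/2 = 379.7500 mm²
Σ(r_i+r_j)·cross = 22180.2500 → first moment M = |Σ|/6 = 3696.7083
R_c = M/A = 3696.7083/379.7500 = 9.7346 mm
θ = 75° = 1.308997 rad
V = θ·R_c·A = 1.308997·9.7346·379.7500 = 4838.980 mm³

Volume = 4838.980 mm³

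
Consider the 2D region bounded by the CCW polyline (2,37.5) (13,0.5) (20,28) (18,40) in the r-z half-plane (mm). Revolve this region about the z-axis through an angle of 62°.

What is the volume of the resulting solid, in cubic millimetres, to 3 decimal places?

Volume = 4965.505 mm³

Profile (r,z), 4 vertices: (2,37.5) (13,0.5) (20,28) (18,40)
edge 0: (2,37.5)→(13,0.5)  cross = 2·0.5 − 13·37.5 = -486.5000; (r_i+r_j)·cross = 15·-486.5000 = -7297.5000
edge 1: (13,0.5)→(20,28)  cross = 13·28 − 20·0.5 = 354.0000; (r_i+r_j)·cross = 33·354.0000 = 11682.0000
edge 2: (20,28)→(18,40)  cross = 20·40 − 18·28 = 296.0000; (r_i+r_j)·cross = 38·296.0000 = 11248.0000
edge 3: (18,40)→(2,37.5)  cross = 18·37.5 − 2·40 = 595.0000; (r_i+r_j)·cross = 20·595.0000 = 11900.0000
Σcross = 758.5000 → A = |Σcross|/2 = 379.2500 mm²
Σ(r_i+r_j)·cross = 27532.5000 → first moment M = |Σ|/6 = 4588.7500
R_c = M/A = 4588.7500/379.2500 = 12.0995 mm
θ = 62° = 1.082104 rad
V = θ·R_c·A = 1.082104·12.0995·379.2500 = 4965.505 mm³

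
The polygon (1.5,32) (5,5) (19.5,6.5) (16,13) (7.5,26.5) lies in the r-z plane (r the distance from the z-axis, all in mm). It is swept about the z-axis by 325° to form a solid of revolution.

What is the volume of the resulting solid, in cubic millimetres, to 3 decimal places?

Profile (r,z), 5 vertices: (1.5,32) (5,5) (19.5,6.5) (16,13) (7.5,26.5)
edge 0: (1.5,32)→(5,5)  cross = 1.5·5 − 5·32 = -152.5000; (r_i+r_j)·cross = 6.5·-152.5000 = -991.2500
edge 1: (5,5)→(19.5,6.5)  cross = 5·6.5 − 19.5·5 = -65.0000; (r_i+r_j)·cross = 24.5·-65.0000 = -1592.5000
edge 2: (19.5,6.5)→(16,13)  cross = 19.5·13 − 16·6.5 = 149.5000; (r_i+r_j)·cross = 35.5·149.5000 = 5307.2500
edge 3: (16,13)→(7.5,26.5)  cross = 16·26.5 − 7.5·13 = 326.5000; (r_i+r_j)·cross = 23.5·326.5000 = 7672.7500
edge 4: (7.5,26.5)→(1.5,32)  cross = 7.5·32 − 1.5·26.5 = 200.2500; (r_i+r_j)·cross = 9·200.2500 = 1802.2500
Σcross = 458.7500 → A = |Σcross|/2 = 229.3750 mm²
Σ(r_i+r_j)·cross = 12198.5000 → first moment M = |Σ|/6 = 2033.0833
R_c = M/A = 2033.0833/229.3750 = 8.8636 mm
θ = 325° = 5.672320 rad
V = θ·R_c·A = 5.672320·8.8636·229.3750 = 11532.299 mm³

Volume = 11532.299 mm³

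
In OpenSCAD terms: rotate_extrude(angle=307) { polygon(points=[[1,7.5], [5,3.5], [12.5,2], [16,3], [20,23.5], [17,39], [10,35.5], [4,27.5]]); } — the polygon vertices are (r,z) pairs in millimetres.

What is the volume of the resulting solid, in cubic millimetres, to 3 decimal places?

Volume = 28983.743 mm³

Profile (r,z), 8 vertices: (1,7.5) (5,3.5) (12.5,2) (16,3) (20,23.5) (17,39) (10,35.5) (4,27.5)
edge 0: (1,7.5)→(5,3.5)  cross = 1·3.5 − 5·7.5 = -34.0000; (r_i+r_j)·cross = 6·-34.0000 = -204.0000
edge 1: (5,3.5)→(12.5,2)  cross = 5·2 − 12.5·3.5 = -33.7500; (r_i+r_j)·cross = 17.5·-33.7500 = -590.6250
edge 2: (12.5,2)→(16,3)  cross = 12.5·3 − 16·2 = 5.5000; (r_i+r_j)·cross = 28.5·5.5000 = 156.7500
edge 3: (16,3)→(20,23.5)  cross = 16·23.5 − 20·3 = 316.0000; (r_i+r_j)·cross = 36·316.0000 = 11376.0000
edge 4: (20,23.5)→(17,39)  cross = 20·39 − 17·23.5 = 380.5000; (r_i+r_j)·cross = 37·380.5000 = 14078.5000
edge 5: (17,39)→(10,35.5)  cross = 17·35.5 − 10·39 = 213.5000; (r_i+r_j)·cross = 27·213.5000 = 5764.5000
edge 6: (10,35.5)→(4,27.5)  cross = 10·27.5 − 4·35.5 = 133.0000; (r_i+r_j)·cross = 14·133.0000 = 1862.0000
edge 7: (4,27.5)→(1,7.5)  cross = 4·7.5 − 1·27.5 = 2.5000; (r_i+r_j)·cross = 5·2.5000 = 12.5000
Σcross = 983.2500 → A = |Σcross|/2 = 491.6250 mm²
Σ(r_i+r_j)·cross = 32455.6250 → first moment M = |Σ|/6 = 5409.2708
R_c = M/A = 5409.2708/491.6250 = 11.0028 mm
θ = 307° = 5.358161 rad
V = θ·R_c·A = 5.358161·11.0028·491.6250 = 28983.743 mm³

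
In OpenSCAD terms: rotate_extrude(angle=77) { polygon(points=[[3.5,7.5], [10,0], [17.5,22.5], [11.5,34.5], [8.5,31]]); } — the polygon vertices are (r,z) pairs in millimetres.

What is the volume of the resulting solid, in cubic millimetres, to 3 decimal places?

Profile (r,z), 5 vertices: (3.5,7.5) (10,0) (17.5,22.5) (11.5,34.5) (8.5,31)
edge 0: (3.5,7.5)→(10,0)  cross = 3.5·0 − 10·7.5 = -75.0000; (r_i+r_j)·cross = 13.5·-75.0000 = -1012.5000
edge 1: (10,0)→(17.5,22.5)  cross = 10·22.5 − 17.5·0 = 225.0000; (r_i+r_j)·cross = 27.5·225.0000 = 6187.5000
edge 2: (17.5,22.5)→(11.5,34.5)  cross = 17.5·34.5 − 11.5·22.5 = 345.0000; (r_i+r_j)·cross = 29·345.0000 = 10005.0000
edge 3: (11.5,34.5)→(8.5,31)  cross = 11.5·31 − 8.5·34.5 = 63.2500; (r_i+r_j)·cross = 20·63.2500 = 1265.0000
edge 4: (8.5,31)→(3.5,7.5)  cross = 8.5·7.5 − 3.5·31 = -44.7500; (r_i+r_j)·cross = 12·-44.7500 = -537.0000
Σcross = 513.5000 → A = |Σcross|/2 = 256.7500 mm²
Σ(r_i+r_j)·cross = 15908.0000 → first moment M = |Σ|/6 = 2651.3333
R_c = M/A = 2651.3333/256.7500 = 10.3265 mm
θ = 77° = 1.343904 rad
V = θ·R_c·A = 1.343904·10.3265·256.7500 = 3563.136 mm³

Volume = 3563.136 mm³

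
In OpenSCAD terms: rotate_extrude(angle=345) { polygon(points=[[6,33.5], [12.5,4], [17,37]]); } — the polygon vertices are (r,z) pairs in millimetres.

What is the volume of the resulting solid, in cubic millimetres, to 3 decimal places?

Volume = 12371.314 mm³

Profile (r,z), 3 vertices: (6,33.5) (12.5,4) (17,37)
edge 0: (6,33.5)→(12.5,4)  cross = 6·4 − 12.5·33.5 = -394.7500; (r_i+r_j)·cross = 18.5·-394.7500 = -7302.8750
edge 1: (12.5,4)→(17,37)  cross = 12.5·37 − 17·4 = 394.5000; (r_i+r_j)·cross = 29.5·394.5000 = 11637.7500
edge 2: (17,37)→(6,33.5)  cross = 17·33.5 − 6·37 = 347.5000; (r_i+r_j)·cross = 23·347.5000 = 7992.5000
Σcross = 347.2500 → A = |Σcross|/2 = 173.6250 mm²
Σ(r_i+r_j)·cross = 12327.3750 → first moment M = |Σ|/6 = 2054.5625
R_c = M/A = 2054.5625/173.6250 = 11.8333 mm
θ = 345° = 6.021386 rad
V = θ·R_c·A = 6.021386·11.8333·173.6250 = 12371.314 mm³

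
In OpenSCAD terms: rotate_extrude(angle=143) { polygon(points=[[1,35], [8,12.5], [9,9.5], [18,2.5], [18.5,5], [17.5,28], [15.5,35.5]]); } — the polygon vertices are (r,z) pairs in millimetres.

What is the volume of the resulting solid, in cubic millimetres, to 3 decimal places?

Volume = 10233.749 mm³

Profile (r,z), 7 vertices: (1,35) (8,12.5) (9,9.5) (18,2.5) (18.5,5) (17.5,28) (15.5,35.5)
edge 0: (1,35)→(8,12.5)  cross = 1·12.5 − 8·35 = -267.5000; (r_i+r_j)·cross = 9·-267.5000 = -2407.5000
edge 1: (8,12.5)→(9,9.5)  cross = 8·9.5 − 9·12.5 = -36.5000; (r_i+r_j)·cross = 17·-36.5000 = -620.5000
edge 2: (9,9.5)→(18,2.5)  cross = 9·2.5 − 18·9.5 = -148.5000; (r_i+r_j)·cross = 27·-148.5000 = -4009.5000
edge 3: (18,2.5)→(18.5,5)  cross = 18·5 − 18.5·2.5 = 43.7500; (r_i+r_j)·cross = 36.5·43.7500 = 1596.8750
edge 4: (18.5,5)→(17.5,28)  cross = 18.5·28 − 17.5·5 = 430.5000; (r_i+r_j)·cross = 36·430.5000 = 15498.0000
edge 5: (17.5,28)→(15.5,35.5)  cross = 17.5·35.5 − 15.5·28 = 187.2500; (r_i+r_j)·cross = 33·187.2500 = 6179.2500
edge 6: (15.5,35.5)→(1,35)  cross = 15.5·35 − 1·35.5 = 507.0000; (r_i+r_j)·cross = 16.5·507.0000 = 8365.5000
Σcross = 716.0000 → A = |Σcross|/2 = 358.0000 mm²
Σ(r_i+r_j)·cross = 24602.1250 → first moment M = |Σ|/6 = 4100.3542
R_c = M/A = 4100.3542/358.0000 = 11.4535 mm
θ = 143° = 2.495821 rad
V = θ·R_c·A = 2.495821·11.4535·358.0000 = 10233.749 mm³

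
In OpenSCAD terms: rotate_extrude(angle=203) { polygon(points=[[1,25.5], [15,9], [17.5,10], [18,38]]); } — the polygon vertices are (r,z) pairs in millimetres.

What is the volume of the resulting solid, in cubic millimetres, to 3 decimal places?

Profile (r,z), 4 vertices: (1,25.5) (15,9) (17.5,10) (18,38)
edge 0: (1,25.5)→(15,9)  cross = 1·9 − 15·25.5 = -373.5000; (r_i+r_j)·cross = 16·-373.5000 = -5976.0000
edge 1: (15,9)→(17.5,10)  cross = 15·10 − 17.5·9 = -7.5000; (r_i+r_j)·cross = 32.5·-7.5000 = -243.7500
edge 2: (17.5,10)→(18,38)  cross = 17.5·38 − 18·10 = 485.0000; (r_i+r_j)·cross = 35.5·485.0000 = 17217.5000
edge 3: (18,38)→(1,25.5)  cross = 18·25.5 − 1·38 = 421.0000; (r_i+r_j)·cross = 19·421.0000 = 7999.0000
Σcross = 525.0000 → A = |Σcross|/2 = 262.5000 mm²
Σ(r_i+r_j)·cross = 18996.7500 → first moment M = |Σ|/6 = 3166.1250
R_c = M/A = 3166.1250/262.5000 = 12.0614 mm
θ = 203° = 3.543018 rad
V = θ·R_c·A = 3.543018·12.0614·262.5000 = 11217.639 mm³

Volume = 11217.639 mm³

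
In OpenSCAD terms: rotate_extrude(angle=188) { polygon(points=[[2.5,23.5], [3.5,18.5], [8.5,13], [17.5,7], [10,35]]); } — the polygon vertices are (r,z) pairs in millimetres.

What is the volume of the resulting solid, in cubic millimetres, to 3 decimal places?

Profile (r,z), 5 vertices: (2.5,23.5) (3.5,18.5) (8.5,13) (17.5,7) (10,35)
edge 0: (2.5,23.5)→(3.5,18.5)  cross = 2.5·18.5 − 3.5·23.5 = -36.0000; (r_i+r_j)·cross = 6·-36.0000 = -216.0000
edge 1: (3.5,18.5)→(8.5,13)  cross = 3.5·13 − 8.5·18.5 = -111.7500; (r_i+r_j)·cross = 12·-111.7500 = -1341.0000
edge 2: (8.5,13)→(17.5,7)  cross = 8.5·7 − 17.5·13 = -168.0000; (r_i+r_j)·cross = 26·-168.0000 = -4368.0000
edge 3: (17.5,7)→(10,35)  cross = 17.5·35 − 10·7 = 542.5000; (r_i+r_j)·cross = 27.5·542.5000 = 14918.7500
edge 4: (10,35)→(2.5,23.5)  cross = 10·23.5 − 2.5·35 = 147.5000; (r_i+r_j)·cross = 12.5·147.5000 = 1843.7500
Σcross = 374.2500 → A = |Σcross|/2 = 187.1250 mm²
Σ(r_i+r_j)·cross = 10837.5000 → first moment M = |Σ|/6 = 1806.2500
R_c = M/A = 1806.2500/187.1250 = 9.6526 mm
θ = 188° = 3.281219 rad
V = θ·R_c·A = 3.281219·9.6526·187.1250 = 5926.702 mm³

Volume = 5926.702 mm³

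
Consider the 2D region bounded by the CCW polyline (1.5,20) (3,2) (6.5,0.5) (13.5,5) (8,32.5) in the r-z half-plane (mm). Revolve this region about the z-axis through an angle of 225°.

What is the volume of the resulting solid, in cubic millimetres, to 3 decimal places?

Profile (r,z), 5 vertices: (1.5,20) (3,2) (6.5,0.5) (13.5,5) (8,32.5)
edge 0: (1.5,20)→(3,2)  cross = 1.5·2 − 3·20 = -57.0000; (r_i+r_j)·cross = 4.5·-57.0000 = -256.5000
edge 1: (3,2)→(6.5,0.5)  cross = 3·0.5 − 6.5·2 = -11.5000; (r_i+r_j)·cross = 9.5·-11.5000 = -109.2500
edge 2: (6.5,0.5)→(13.5,5)  cross = 6.5·5 − 13.5·0.5 = 25.7500; (r_i+r_j)·cross = 20·25.7500 = 515.0000
edge 3: (13.5,5)→(8,32.5)  cross = 13.5·32.5 − 8·5 = 398.7500; (r_i+r_j)·cross = 21.5·398.7500 = 8573.1250
edge 4: (8,32.5)→(1.5,20)  cross = 8·20 − 1.5·32.5 = 111.2500; (r_i+r_j)·cross = 9.5·111.2500 = 1056.8750
Σcross = 467.2500 → A = |Σcross|/2 = 233.6250 mm²
Σ(r_i+r_j)·cross = 9779.2500 → first moment M = |Σ|/6 = 1629.8750
R_c = M/A = 1629.8750/233.6250 = 6.9765 mm
θ = 225° = 3.926991 rad
V = θ·R_c·A = 3.926991·6.9765·233.6250 = 6400.504 mm³

Volume = 6400.504 mm³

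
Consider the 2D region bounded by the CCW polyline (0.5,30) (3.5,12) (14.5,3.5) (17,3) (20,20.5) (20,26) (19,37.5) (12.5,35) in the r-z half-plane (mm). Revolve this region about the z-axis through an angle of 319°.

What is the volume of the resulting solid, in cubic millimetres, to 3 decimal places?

Volume = 29764.739 mm³

Profile (r,z), 8 vertices: (0.5,30) (3.5,12) (14.5,3.5) (17,3) (20,20.5) (20,26) (19,37.5) (12.5,35)
edge 0: (0.5,30)→(3.5,12)  cross = 0.5·12 − 3.5·30 = -99.0000; (r_i+r_j)·cross = 4·-99.0000 = -396.0000
edge 1: (3.5,12)→(14.5,3.5)  cross = 3.5·3.5 − 14.5·12 = -161.7500; (r_i+r_j)·cross = 18·-161.7500 = -2911.5000
edge 2: (14.5,3.5)→(17,3)  cross = 14.5·3 − 17·3.5 = -16.0000; (r_i+r_j)·cross = 31.5·-16.0000 = -504.0000
edge 3: (17,3)→(20,20.5)  cross = 17·20.5 − 20·3 = 288.5000; (r_i+r_j)·cross = 37·288.5000 = 10674.5000
edge 4: (20,20.5)→(20,26)  cross = 20·26 − 20·20.5 = 110.0000; (r_i+r_j)·cross = 40·110.0000 = 4400.0000
edge 5: (20,26)→(19,37.5)  cross = 20·37.5 − 19·26 = 256.0000; (r_i+r_j)·cross = 39·256.0000 = 9984.0000
edge 6: (19,37.5)→(12.5,35)  cross = 19·35 − 12.5·37.5 = 196.2500; (r_i+r_j)·cross = 31.5·196.2500 = 6181.8750
edge 7: (12.5,35)→(0.5,30)  cross = 12.5·30 − 0.5·35 = 357.5000; (r_i+r_j)·cross = 13·357.5000 = 4647.5000
Σcross = 931.5000 → A = |Σcross|/2 = 465.7500 mm²
Σ(r_i+r_j)·cross = 32076.3750 → first moment M = |Σ|/6 = 5346.0625
R_c = M/A = 5346.0625/465.7500 = 11.4784 mm
θ = 319° = 5.567600 rad
V = θ·R_c·A = 5.567600·11.4784·465.7500 = 29764.739 mm³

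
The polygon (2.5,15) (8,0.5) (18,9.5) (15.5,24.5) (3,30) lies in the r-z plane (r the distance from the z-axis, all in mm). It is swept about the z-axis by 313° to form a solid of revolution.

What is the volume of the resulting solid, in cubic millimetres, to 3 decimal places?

Profile (r,z), 5 vertices: (2.5,15) (8,0.5) (18,9.5) (15.5,24.5) (3,30)
edge 0: (2.5,15)→(8,0.5)  cross = 2.5·0.5 − 8·15 = -118.7500; (r_i+r_j)·cross = 10.5·-118.7500 = -1246.8750
edge 1: (8,0.5)→(18,9.5)  cross = 8·9.5 − 18·0.5 = 67.0000; (r_i+r_j)·cross = 26·67.0000 = 1742.0000
edge 2: (18,9.5)→(15.5,24.5)  cross = 18·24.5 − 15.5·9.5 = 293.7500; (r_i+r_j)·cross = 33.5·293.7500 = 9840.6250
edge 3: (15.5,24.5)→(3,30)  cross = 15.5·30 − 3·24.5 = 391.5000; (r_i+r_j)·cross = 18.5·391.5000 = 7242.7500
edge 4: (3,30)→(2.5,15)  cross = 3·15 − 2.5·30 = -30.0000; (r_i+r_j)·cross = 5.5·-30.0000 = -165.0000
Σcross = 603.5000 → A = |Σcross|/2 = 301.7500 mm²
Σ(r_i+r_j)·cross = 17413.5000 → first moment M = |Σ|/6 = 2902.2500
R_c = M/A = 2902.2500/301.7500 = 9.6181 mm
θ = 313° = 5.462881 rad
V = θ·R_c·A = 5.462881·9.6181·301.7500 = 15854.645 mm³

Volume = 15854.645 mm³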